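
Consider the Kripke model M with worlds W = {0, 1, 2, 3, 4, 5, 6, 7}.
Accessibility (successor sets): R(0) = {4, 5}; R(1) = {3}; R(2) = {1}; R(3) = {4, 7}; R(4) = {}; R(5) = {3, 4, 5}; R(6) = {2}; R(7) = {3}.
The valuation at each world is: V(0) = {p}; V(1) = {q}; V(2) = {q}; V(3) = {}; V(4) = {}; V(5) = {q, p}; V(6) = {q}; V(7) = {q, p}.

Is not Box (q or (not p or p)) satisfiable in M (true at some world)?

No

Let φ = not Box (q or (not p or p)). Evaluate φ at each world:
  0 (successors {4, 5}): φ is false.
  1 (successors {3}): φ is false.
  2 (successors {1}): φ is false.
  3 (successors {4, 7}): φ is false.
  4 (successors ∅): φ is false.
  5 (successors {3, 4, 5}): φ is false.
  6 (successors {2}): φ is false.
  7 (successors {3}): φ is false.
For instance, at 5:
  At 5: Box (q or (not p or p)) is true, so not Box (q or (not p or p)) is false.
    At 5: Box (q or (not p or p)) requires q or (not p or p) at every successor {3, 4, 5}.
      At 3: q or (not p or p) is true.
      At 4: q or (not p or p) is true.
      At 5: q or (not p or p) is true.
    So Box (q or (not p or p)) is true at 5.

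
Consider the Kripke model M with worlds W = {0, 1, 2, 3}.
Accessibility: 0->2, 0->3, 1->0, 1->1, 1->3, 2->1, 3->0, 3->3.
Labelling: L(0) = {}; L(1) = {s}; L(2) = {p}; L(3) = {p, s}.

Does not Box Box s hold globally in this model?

Yes

Recall that Box ψ holds at a world iff ψ holds at every accessible world, and Dia ψ holds iff ψ holds at some accessible world.
Let φ = not Box Box s. Evaluate φ at each world:
  0 (successors {2, 3}): φ is true.
  1 (successors {0, 1, 3}): φ is true.
  2 (successors {1}): φ is true.
  3 (successors {0, 3}): φ is true.
For instance, at 1:
  At 1: Box Box s is false, so not Box Box s is true.
    At 1: Box Box s requires Box s at every successor {0, 1, 3}.
      Box s fails at 0, so Box Box s is false at 1.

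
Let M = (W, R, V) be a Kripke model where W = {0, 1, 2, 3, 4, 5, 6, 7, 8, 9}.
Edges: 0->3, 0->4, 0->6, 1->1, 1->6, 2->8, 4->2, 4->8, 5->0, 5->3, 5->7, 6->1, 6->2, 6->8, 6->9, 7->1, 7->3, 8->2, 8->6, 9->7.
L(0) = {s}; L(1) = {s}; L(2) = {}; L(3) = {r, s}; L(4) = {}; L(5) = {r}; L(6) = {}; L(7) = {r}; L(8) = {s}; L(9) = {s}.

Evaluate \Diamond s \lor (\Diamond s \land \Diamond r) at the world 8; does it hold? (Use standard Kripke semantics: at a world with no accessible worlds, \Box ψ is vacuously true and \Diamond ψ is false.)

No

At 8: \Diamond s is false, \Diamond s \land \Diamond r is false, so \Diamond s \lor (\Diamond s \land \Diamond r) is false.
  At 8: \Diamond s requires s at some successor in {2, 6}.
    At 2: s is false.
    At 6: s is false.
  So \Diamond s is false at 8.
  At 8: \Diamond s is false, \Diamond r is false, so \Diamond s \land \Diamond r is false.
    At 8: \Diamond s requires s at some successor in {2, 6}.
      At 2: s is false.
      At 6: s is false.
    So \Diamond s is false at 8.
    At 8: \Diamond r requires r at some successor in {2, 6}.
      At 2: r is false.
      At 6: r is false.
    So \Diamond r is false at 8.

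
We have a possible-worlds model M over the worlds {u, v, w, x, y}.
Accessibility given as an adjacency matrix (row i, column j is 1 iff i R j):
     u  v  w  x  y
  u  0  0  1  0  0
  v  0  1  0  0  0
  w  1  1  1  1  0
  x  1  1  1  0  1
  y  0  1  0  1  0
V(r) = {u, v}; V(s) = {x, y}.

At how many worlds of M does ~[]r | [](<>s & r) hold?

4

Recall that []ψ holds at a world iff ψ holds at every accessible world, and <>ψ holds iff ψ holds at some accessible world.
Let φ = ~[]r | [](<>s & r). Evaluate φ at each world:
  u (successors {w}): φ is true.
  v (successors {v}): φ is false.
  w (successors {u, v, w, x}): φ is true.
  x (successors {u, v, w, y}): φ is true.
  y (successors {v, x}): φ is true.
For instance, at y:
  At y: ~[]r is true, [](<>s & r) is false, so ~[]r | [](<>s & r) is true.
    At y: []r is false, so ~[]r is true.
      At y: []r requires r at every successor {v, x}.
        r fails at x, so []r is false at y.
    At y: [](<>s & r) requires <>s & r at every successor {v, x}.
      <>s & r fails at v, so [](<>s & r) is false at y.
Satisfying worlds: {u, w, x, y}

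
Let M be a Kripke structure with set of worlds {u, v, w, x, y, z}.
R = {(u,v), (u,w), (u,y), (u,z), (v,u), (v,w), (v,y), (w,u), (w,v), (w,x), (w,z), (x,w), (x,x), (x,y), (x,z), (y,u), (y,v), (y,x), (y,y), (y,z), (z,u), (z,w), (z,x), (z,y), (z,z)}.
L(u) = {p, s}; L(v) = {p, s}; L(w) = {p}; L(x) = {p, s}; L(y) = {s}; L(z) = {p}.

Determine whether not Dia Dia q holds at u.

At u: Dia Dia q is false, so not Dia Dia q is true.
  At u: Dia Dia q requires Dia q at some successor in {v, w, y, z}.
    At v: Dia q is false.
    At w: Dia q is false.
    At y: Dia q is false.
    At z: Dia q is false.
  So Dia Dia q is false at u.

Yes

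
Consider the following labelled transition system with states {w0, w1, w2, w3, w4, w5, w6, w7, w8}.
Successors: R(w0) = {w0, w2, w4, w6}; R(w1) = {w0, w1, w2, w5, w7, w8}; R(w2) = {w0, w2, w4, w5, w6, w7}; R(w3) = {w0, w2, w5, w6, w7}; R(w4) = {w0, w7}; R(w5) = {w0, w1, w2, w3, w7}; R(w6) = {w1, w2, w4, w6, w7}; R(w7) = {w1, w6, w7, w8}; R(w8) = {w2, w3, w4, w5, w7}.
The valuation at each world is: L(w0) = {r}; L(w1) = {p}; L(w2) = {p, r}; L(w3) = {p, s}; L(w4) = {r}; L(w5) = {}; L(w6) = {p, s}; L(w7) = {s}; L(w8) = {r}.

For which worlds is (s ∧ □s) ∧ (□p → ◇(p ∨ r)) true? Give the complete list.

none

Let φ = (s ∧ □s) ∧ (□p → ◇(p ∨ r)). Evaluate φ at each world:
  w0 (successors {w0, w2, w4, w6}): φ is false.
  w1 (successors {w0, w1, w2, w5, w7, w8}): φ is false.
  w2 (successors {w0, w2, w4, w5, w6, w7}): φ is false.
  w3 (successors {w0, w2, w5, w6, w7}): φ is false.
  w4 (successors {w0, w7}): φ is false.
  w5 (successors {w0, w1, w2, w3, w7}): φ is false.
  w6 (successors {w1, w2, w4, w6, w7}): φ is false.
  w7 (successors {w1, w6, w7, w8}): φ is false.
  w8 (successors {w2, w3, w4, w5, w7}): φ is false.
For instance, at w5:
  At w5: s ∧ □s is false, □p → ◇(p ∨ r) is true, so (s ∧ □s) ∧ (□p → ◇(p ∨ r)) is false.
    At w5: s is false, □s is false, so s ∧ □s is false.
      At w5: □s requires s at every successor {w0, w1, w2, w3, w7}.
        s fails at w0, so □s is false at w5.
    At w5: □p is false, ◇(p ∨ r) is true, so □p → ◇(p ∨ r) is true.
      At w5: □p requires p at every successor {w0, w1, w2, w3, w7}.
        p fails at w0, so □p is false at w5.
      At w5: ◇(p ∨ r) requires p ∨ r at some successor in {w0, w1, w2, w3, w7}.
        p ∨ r holds at w0, so ◇(p ∨ r) is true at w5.
Satisfying worlds: none.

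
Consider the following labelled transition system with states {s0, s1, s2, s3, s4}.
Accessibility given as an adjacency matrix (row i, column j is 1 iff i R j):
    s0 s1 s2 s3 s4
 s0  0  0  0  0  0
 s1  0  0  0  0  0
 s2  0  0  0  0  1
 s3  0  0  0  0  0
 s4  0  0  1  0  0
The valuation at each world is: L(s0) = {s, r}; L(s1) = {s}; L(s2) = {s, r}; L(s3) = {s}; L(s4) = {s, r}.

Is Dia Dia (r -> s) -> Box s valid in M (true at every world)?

Yes

Let φ = Dia Dia (r -> s) -> Box s. Evaluate φ at each world:
  s0 (successors ∅): φ is true.
  s1 (successors ∅): φ is true.
  s2 (successors {s4}): φ is true.
  s3 (successors ∅): φ is true.
  s4 (successors {s2}): φ is true.
For instance, at s2:
  At s2: Dia Dia (r -> s) is true, Box s is true, so Dia Dia (r -> s) -> Box s is true.
    At s2: Dia Dia (r -> s) requires Dia (r -> s) at some successor in {s4}.
      Dia (r -> s) holds at s4, so Dia Dia (r -> s) is true at s2.
    At s2: Box s requires s at every successor {s4}.
      At s4: s is true.
    So Box s is true at s2.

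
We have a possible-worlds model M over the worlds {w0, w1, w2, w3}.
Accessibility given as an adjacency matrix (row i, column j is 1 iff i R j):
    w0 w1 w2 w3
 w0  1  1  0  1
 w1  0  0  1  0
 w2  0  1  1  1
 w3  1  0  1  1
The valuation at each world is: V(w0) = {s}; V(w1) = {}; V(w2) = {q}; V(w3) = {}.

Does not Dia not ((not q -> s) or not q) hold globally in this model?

Let φ = not Dia not ((not q -> s) or not q). Evaluate φ at each world:
  w0 (successors {w0, w1, w3}): φ is true.
  w1 (successors {w2}): φ is true.
  w2 (successors {w1, w2, w3}): φ is true.
  w3 (successors {w0, w2, w3}): φ is true.
For instance, at w1:
  At w1: Dia not ((not q -> s) or not q) is false, so not Dia not ((not q -> s) or not q) is true.
    At w1: Dia not ((not q -> s) or not q) requires not ((not q -> s) or not q) at some successor in {w2}.
      At w2: not ((not q -> s) or not q) is false.
    So Dia not ((not q -> s) or not q) is false at w1.

Yes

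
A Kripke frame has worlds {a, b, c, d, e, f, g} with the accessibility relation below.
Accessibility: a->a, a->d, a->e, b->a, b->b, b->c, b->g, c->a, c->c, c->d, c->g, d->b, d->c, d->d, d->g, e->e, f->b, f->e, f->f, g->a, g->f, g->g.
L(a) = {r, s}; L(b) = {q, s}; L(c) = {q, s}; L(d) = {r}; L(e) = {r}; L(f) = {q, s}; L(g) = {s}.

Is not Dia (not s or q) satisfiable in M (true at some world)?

Recall that Dia ψ holds at a world iff ψ holds at some accessible world.
Let φ = not Dia (not s or q). Evaluate φ at each world:
  a (successors {a, d, e}): φ is false.
  b (successors {a, b, c, g}): φ is false.
  c (successors {a, c, d, g}): φ is false.
  d (successors {b, c, d, g}): φ is false.
  e (successors {e}): φ is false.
  f (successors {b, e, f}): φ is false.
  g (successors {a, f, g}): φ is false.
For instance, at d:
  At d: Dia (not s or q) is true, so not Dia (not s or q) is false.
    At d: Dia (not s or q) requires not s or q at some successor in {b, c, d, g}.
      not s or q holds at b, so Dia (not s or q) is true at d.

No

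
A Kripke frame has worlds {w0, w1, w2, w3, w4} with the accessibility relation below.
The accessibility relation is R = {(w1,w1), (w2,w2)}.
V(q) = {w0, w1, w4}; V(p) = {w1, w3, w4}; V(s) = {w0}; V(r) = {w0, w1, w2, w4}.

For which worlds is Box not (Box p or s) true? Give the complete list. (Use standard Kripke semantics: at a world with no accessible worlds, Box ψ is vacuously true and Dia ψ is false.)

Let φ = Box not (Box p or s). Evaluate φ at each world:
  w0 (successors ∅): φ is true.
  w1 (successors {w1}): φ is false.
  w2 (successors {w2}): φ is true.
  w3 (successors ∅): φ is true.
  w4 (successors ∅): φ is true.
For instance, at w2:
  At w2: Box not (Box p or s) requires not (Box p or s) at every successor {w2}.
      At w2: Box p or s is false, so not (Box p or s) is true.
  So Box not (Box p or s) is true at w2.
Satisfying worlds: {w0, w2, w3, w4}

w0, w2, w3, w4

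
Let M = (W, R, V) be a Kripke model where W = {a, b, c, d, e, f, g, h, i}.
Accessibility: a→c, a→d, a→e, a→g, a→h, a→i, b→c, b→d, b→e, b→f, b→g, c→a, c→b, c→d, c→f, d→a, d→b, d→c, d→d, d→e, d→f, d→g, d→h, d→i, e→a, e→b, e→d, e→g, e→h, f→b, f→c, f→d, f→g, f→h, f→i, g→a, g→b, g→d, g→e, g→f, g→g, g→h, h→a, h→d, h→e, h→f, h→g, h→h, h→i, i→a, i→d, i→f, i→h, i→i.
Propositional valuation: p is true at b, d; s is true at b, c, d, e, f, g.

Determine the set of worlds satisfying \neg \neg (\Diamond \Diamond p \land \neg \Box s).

Let φ = \neg \neg (\Diamond \Diamond p \land \neg \Box s). Evaluate φ at each world:
  a (successors {c, d, e, g, h, i}): φ is true.
  b (successors {c, d, e, f, g}): φ is false.
  c (successors {a, b, d, f}): φ is true.
  d (successors {a, b, c, d, e, f, g, h, i}): φ is true.
  e (successors {a, b, d, g, h}): φ is true.
  f (successors {b, c, d, g, h, i}): φ is true.
  g (successors {a, b, d, e, f, g, h}): φ is true.
  h (successors {a, d, e, f, g, h, i}): φ is true.
  i (successors {a, d, f, h, i}): φ is true.
For instance, at d:
  At d: \neg (\Diamond \Diamond p \land \neg \Box s) is false, so \neg \neg (\Diamond \Diamond p \land \neg \Box s) is true.
    At d: \Diamond \Diamond p \land \neg \Box s is true, so \neg (\Diamond \Diamond p \land \neg \Box s) is false.
      At d: \Diamond \Diamond p is true, \neg \Box s is true, so \Diamond \Diamond p \land \neg \Box s is true.
Satisfying worlds: {a, c, d, e, f, g, h, i}

a, c, d, e, f, g, h, i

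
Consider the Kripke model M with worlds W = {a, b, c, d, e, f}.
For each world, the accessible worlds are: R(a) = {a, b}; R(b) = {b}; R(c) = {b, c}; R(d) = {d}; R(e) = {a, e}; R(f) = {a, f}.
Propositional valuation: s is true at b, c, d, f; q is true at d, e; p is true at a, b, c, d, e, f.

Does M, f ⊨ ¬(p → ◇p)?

No

Recall that ◇ψ holds at a world iff ψ holds at some accessible world.
At f: p → ◇p is true, so ¬(p → ◇p) is false.
  At f: p is true, ◇p is true, so p → ◇p is true.
    At f: ◇p requires p at some successor in {a, f}.
      p holds at a, so ◇p is true at f.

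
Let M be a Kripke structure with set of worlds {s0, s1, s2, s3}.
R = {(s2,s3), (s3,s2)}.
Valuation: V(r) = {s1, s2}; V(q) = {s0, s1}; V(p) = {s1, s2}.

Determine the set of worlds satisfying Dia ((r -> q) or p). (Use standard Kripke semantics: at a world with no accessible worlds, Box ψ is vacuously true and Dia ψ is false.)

Let φ = Dia ((r -> q) or p). Evaluate φ at each world:
  s0 (successors ∅): φ is false.
  s1 (successors ∅): φ is false.
  s2 (successors {s3}): φ is true.
  s3 (successors {s2}): φ is true.
For instance, at s3:
  At s3: Dia ((r -> q) or p) requires (r -> q) or p at some successor in {s2}.
    (r -> q) or p holds at s2, so Dia ((r -> q) or p) is true at s3.
Satisfying worlds: {s2, s3}

s2, s3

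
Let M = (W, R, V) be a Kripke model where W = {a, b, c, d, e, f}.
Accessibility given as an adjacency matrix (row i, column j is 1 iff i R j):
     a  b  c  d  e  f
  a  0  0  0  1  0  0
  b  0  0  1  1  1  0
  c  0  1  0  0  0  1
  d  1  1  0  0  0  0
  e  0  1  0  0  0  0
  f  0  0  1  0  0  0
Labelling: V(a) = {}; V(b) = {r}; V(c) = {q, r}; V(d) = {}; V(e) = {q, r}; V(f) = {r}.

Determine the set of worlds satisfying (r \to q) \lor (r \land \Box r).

Let φ = (r \to q) \lor (r \land \Box r). Evaluate φ at each world:
  a (successors {d}): φ is true.
  b (successors {c, d, e}): φ is false.
  c (successors {b, f}): φ is true.
  d (successors {a, b}): φ is true.
  e (successors {b}): φ is true.
  f (successors {c}): φ is true.
For instance, at d:
  At d: r \to q is true, r \land \Box r is false, so (r \to q) \lor (r \land \Box r) is true.
    At d: r is false, \Box r is false, so r \land \Box r is false.
      At d: \Box r requires r at every successor {a, b}.
        r fails at a, so \Box r is false at d.
Satisfying worlds: {a, c, d, e, f}

a, c, d, e, f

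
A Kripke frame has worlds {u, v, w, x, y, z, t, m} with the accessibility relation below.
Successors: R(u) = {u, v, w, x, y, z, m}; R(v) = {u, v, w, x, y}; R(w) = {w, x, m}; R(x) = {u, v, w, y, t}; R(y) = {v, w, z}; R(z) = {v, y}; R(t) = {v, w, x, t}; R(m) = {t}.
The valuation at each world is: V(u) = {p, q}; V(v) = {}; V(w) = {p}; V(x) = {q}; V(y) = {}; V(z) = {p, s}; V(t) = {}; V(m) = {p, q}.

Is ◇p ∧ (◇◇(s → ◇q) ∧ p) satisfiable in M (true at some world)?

Let φ = ◇p ∧ (◇◇(s → ◇q) ∧ p). Evaluate φ at each world:
  u (successors {u, v, w, x, y, z, m}): φ is true.
  v (successors {u, v, w, x, y}): φ is false.
  w (successors {w, x, m}): φ is true.
  x (successors {u, v, w, y, t}): φ is false.
  y (successors {v, w, z}): φ is false.
  z (successors {v, y}): φ is false.
  t (successors {v, w, x, t}): φ is false.
  m (successors {t}): φ is false.
Detail at u (witness):
  At u: ◇p is true, ◇◇(s → ◇q) ∧ p is true, so ◇p ∧ (◇◇(s → ◇q) ∧ p) is true.
    At u: ◇p requires p at some successor in {u, v, w, x, y, z, m}.
      p holds at u, so ◇p is true at u.
    At u: ◇◇(s → ◇q) is true, p is true, so ◇◇(s → ◇q) ∧ p is true.
      At u: ◇◇(s → ◇q) requires ◇(s → ◇q) at some successor in {u, v, w, x, y, z, m}.
        ◇(s → ◇q) holds at u, so ◇◇(s → ◇q) is true at u.

Yes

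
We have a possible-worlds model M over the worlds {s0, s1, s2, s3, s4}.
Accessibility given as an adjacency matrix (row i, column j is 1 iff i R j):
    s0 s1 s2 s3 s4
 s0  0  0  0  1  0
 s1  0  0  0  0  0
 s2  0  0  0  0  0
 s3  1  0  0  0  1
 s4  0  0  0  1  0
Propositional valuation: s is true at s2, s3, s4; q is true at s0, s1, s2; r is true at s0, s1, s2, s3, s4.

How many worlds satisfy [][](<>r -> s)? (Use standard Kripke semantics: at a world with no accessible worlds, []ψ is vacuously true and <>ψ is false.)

Recall that []ψ holds at a world iff ψ holds at every accessible world, and <>ψ holds iff ψ holds at some accessible world.
Let φ = [][](<>r -> s). Evaluate φ at each world:
  s0 (successors {s3}): φ is false.
  s1 (successors ∅): φ is true.
  s2 (successors ∅): φ is true.
  s3 (successors {s0, s4}): φ is true.
  s4 (successors {s3}): φ is false.
For instance, at s3:
  At s3: [][](<>r -> s) requires [](<>r -> s) at every successor {s0, s4}.
      At s0: [](<>r -> s) requires <>r -> s at every successor {s3}.
        At s3: <>r -> s is true.
      So [](<>r -> s) is true at s0.
      At s4: [](<>r -> s) requires <>r -> s at every successor {s3}.
        At s3: <>r -> s is true.
      So [](<>r -> s) is true at s4.
  So [][](<>r -> s) is true at s3.
Satisfying worlds: {s1, s2, s3}

3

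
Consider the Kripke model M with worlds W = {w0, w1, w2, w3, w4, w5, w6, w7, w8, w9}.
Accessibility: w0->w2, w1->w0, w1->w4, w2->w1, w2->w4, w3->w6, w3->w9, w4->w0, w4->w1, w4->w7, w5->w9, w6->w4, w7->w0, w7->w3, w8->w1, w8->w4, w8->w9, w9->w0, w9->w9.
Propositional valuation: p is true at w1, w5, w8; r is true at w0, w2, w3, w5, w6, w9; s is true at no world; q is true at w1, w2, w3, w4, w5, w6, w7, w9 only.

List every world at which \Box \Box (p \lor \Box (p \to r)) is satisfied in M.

w5, w6

Let φ = \Box \Box (p \lor \Box (p \to r)). Evaluate φ at each world:
  w0 (successors {w2}): φ is false.
  w1 (successors {w0, w4}): φ is false.
  w2 (successors {w1, w4}): φ is false.
  w3 (successors {w6, w9}): φ is false.
  w4 (successors {w0, w1, w7}): φ is false.
  w5 (successors {w9}): φ is true.
  w6 (successors {w4}): φ is true.
  w7 (successors {w0, w3}): φ is false.
  w8 (successors {w1, w4, w9}): φ is false.
  w9 (successors {w0, w9}): φ is false.
For instance, at w0:
  At w0: \Box \Box (p \lor \Box (p \to r)) requires \Box (p \lor \Box (p \to r)) at every successor {w2}.
    \Box (p \lor \Box (p \to r)) fails at w2, so \Box \Box (p \lor \Box (p \to r)) is false at w0.
      At w2: \Box (p \lor \Box (p \to r)) requires p \lor \Box (p \to r) at every successor {w1, w4}.
        p \lor \Box (p \to r) fails at w4, so \Box (p \lor \Box (p \to r)) is false at w2.
Satisfying worlds: {w5, w6}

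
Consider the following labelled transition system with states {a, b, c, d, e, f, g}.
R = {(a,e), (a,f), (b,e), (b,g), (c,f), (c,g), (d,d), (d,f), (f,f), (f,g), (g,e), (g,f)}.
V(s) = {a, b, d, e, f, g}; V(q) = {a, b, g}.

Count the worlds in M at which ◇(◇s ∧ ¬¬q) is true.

3

Let φ = ◇(◇s ∧ ¬¬q). Evaluate φ at each world:
  a (successors {e, f}): φ is false.
  b (successors {e, g}): φ is true.
  c (successors {f, g}): φ is true.
  d (successors {d, f}): φ is false.
  e (successors ∅): φ is false.
  f (successors {f, g}): φ is true.
  g (successors {e, f}): φ is false.
For instance, at a:
  At a: ◇(◇s ∧ ¬¬q) requires ◇s ∧ ¬¬q at some successor in {e, f}.
    At e: ◇s ∧ ¬¬q is false.
    At f: ◇s ∧ ¬¬q is false.
  So ◇(◇s ∧ ¬¬q) is false at a.
Satisfying worlds: {b, c, f}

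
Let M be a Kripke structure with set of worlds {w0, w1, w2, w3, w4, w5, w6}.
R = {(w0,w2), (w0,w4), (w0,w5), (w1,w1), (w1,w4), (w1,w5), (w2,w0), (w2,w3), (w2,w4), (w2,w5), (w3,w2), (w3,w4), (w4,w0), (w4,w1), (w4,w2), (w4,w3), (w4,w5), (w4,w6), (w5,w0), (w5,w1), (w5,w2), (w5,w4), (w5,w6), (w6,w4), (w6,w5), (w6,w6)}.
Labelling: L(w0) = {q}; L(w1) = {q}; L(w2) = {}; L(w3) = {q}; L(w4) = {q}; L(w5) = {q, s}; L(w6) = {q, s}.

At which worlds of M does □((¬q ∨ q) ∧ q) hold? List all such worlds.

w1, w2, w6

Let φ = □((¬q ∨ q) ∧ q). Evaluate φ at each world:
  w0 (successors {w2, w4, w5}): φ is false.
  w1 (successors {w1, w4, w5}): φ is true.
  w2 (successors {w0, w3, w4, w5}): φ is true.
  w3 (successors {w2, w4}): φ is false.
  w4 (successors {w0, w1, w2, w3, w5, w6}): φ is false.
  w5 (successors {w0, w1, w2, w4, w6}): φ is false.
  w6 (successors {w4, w5, w6}): φ is true.
For instance, at w5:
  At w5: □((¬q ∨ q) ∧ q) requires (¬q ∨ q) ∧ q at every successor {w0, w1, w2, w4, w6}.
    (¬q ∨ q) ∧ q fails at w2, so □((¬q ∨ q) ∧ q) is false at w5.
Satisfying worlds: {w1, w2, w6}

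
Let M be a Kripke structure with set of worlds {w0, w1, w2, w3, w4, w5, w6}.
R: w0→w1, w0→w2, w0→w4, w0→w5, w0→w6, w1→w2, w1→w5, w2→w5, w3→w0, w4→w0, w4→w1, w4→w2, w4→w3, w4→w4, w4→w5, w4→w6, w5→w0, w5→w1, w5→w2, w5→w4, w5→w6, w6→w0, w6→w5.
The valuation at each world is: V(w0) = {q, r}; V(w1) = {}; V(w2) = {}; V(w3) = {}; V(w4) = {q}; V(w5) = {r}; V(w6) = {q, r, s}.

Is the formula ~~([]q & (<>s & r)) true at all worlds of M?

No

Let φ = ~~([]q & (<>s & r)). Evaluate φ at each world:
  w0 (successors {w1, w2, w4, w5, w6}): φ is false.
  w1 (successors {w2, w5}): φ is false.
  w2 (successors {w5}): φ is false.
  w3 (successors {w0}): φ is false.
  w4 (successors {w0, w1, w2, w3, w4, w5, w6}): φ is false.
  w5 (successors {w0, w1, w2, w4, w6}): φ is false.
  w6 (successors {w0, w5}): φ is false.
Detail at w0 (counterexample):
  At w0: ~([]q & (<>s & r)) is true, so ~~([]q & (<>s & r)) is false.
    At w0: []q & (<>s & r) is false, so ~([]q & (<>s & r)) is true.
      At w0: []q is false, <>s & r is true, so []q & (<>s & r) is false.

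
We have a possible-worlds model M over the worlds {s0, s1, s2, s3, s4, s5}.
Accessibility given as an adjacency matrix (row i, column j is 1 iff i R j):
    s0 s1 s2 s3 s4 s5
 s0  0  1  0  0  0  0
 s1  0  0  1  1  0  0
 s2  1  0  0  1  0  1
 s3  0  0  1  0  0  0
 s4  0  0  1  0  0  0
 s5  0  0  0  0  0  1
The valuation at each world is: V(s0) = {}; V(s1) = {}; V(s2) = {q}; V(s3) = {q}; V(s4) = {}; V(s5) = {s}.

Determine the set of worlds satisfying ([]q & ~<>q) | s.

Recall that []ψ holds at a world iff ψ holds at every accessible world, and <>ψ holds iff ψ holds at some accessible world.
Let φ = ([]q & ~<>q) | s. Evaluate φ at each world:
  s0 (successors {s1}): φ is false.
  s1 (successors {s2, s3}): φ is false.
  s2 (successors {s0, s3, s5}): φ is false.
  s3 (successors {s2}): φ is false.
  s4 (successors {s2}): φ is false.
  s5 (successors {s5}): φ is true.
For instance, at s0:
  At s0: []q & ~<>q is false, s is false, so ([]q & ~<>q) | s is false.
    At s0: []q is false, ~<>q is true, so []q & ~<>q is false.
      At s0: []q requires q at every successor {s1}.
        q fails at s1, so []q is false at s0.
      At s0: <>q is false, so ~<>q is true.
Satisfying worlds: {s5}

s5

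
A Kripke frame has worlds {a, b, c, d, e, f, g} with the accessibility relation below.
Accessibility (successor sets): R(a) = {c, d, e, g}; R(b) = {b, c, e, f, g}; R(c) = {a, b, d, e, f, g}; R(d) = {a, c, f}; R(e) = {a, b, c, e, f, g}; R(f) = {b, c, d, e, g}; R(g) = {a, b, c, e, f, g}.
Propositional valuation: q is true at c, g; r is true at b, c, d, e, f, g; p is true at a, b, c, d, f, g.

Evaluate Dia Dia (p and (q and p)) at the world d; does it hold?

Yes

At d: Dia Dia (p and (q and p)) requires Dia (p and (q and p)) at some successor in {a, c, f}.
  Dia (p and (q and p)) holds at a, so Dia Dia (p and (q and p)) is true at d.
    At a: Dia (p and (q and p)) requires p and (q and p) at some successor in {c, d, e, g}.
      p and (q and p) holds at c, so Dia (p and (q and p)) is true at a.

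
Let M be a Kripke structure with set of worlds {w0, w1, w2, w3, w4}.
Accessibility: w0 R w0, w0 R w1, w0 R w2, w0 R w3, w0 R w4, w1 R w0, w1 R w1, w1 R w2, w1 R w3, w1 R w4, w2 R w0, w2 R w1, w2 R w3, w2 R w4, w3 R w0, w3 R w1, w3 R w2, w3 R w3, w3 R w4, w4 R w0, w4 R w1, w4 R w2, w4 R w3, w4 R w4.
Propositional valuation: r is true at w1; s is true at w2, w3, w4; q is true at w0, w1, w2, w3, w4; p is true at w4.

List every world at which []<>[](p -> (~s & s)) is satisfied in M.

Let φ = []<>[](p -> (~s & s)). Evaluate φ at each world:
  w0 (successors {w0, w1, w2, w3, w4}): φ is false.
  w1 (successors {w0, w1, w2, w3, w4}): φ is false.
  w2 (successors {w0, w1, w3, w4}): φ is false.
  w3 (successors {w0, w1, w2, w3, w4}): φ is false.
  w4 (successors {w0, w1, w2, w3, w4}): φ is false.
For instance, at w2:
  At w2: []<>[](p -> (~s & s)) requires <>[](p -> (~s & s)) at every successor {w0, w1, w3, w4}.
    <>[](p -> (~s & s)) fails at w0, so []<>[](p -> (~s & s)) is false at w2.
      At w0: <>[](p -> (~s & s)) requires [](p -> (~s & s)) at some successor in {w0, w1, w2, w3, w4}.
        At w0: [](p -> (~s & s)) is false.
        At w1: [](p -> (~s & s)) is false.
        At w2: [](p -> (~s & s)) is false.
        At w3: [](p -> (~s & s)) is false.
        At w4: [](p -> (~s & s)) is false.
      So <>[](p -> (~s & s)) is false at w0.
Satisfying worlds: none.

none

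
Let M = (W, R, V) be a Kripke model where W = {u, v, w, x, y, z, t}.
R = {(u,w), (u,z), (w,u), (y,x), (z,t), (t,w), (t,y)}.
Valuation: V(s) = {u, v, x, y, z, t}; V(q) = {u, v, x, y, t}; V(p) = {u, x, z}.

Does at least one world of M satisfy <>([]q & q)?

Yes

Let φ = <>([]q & q). Evaluate φ at each world:
  u (successors {w, z}): φ is false.
  v (successors ∅): φ is false.
  w (successors {u}): φ is false.
  x (successors ∅): φ is false.
  y (successors {x}): φ is true.
  z (successors {t}): φ is false.
  t (successors {w, y}): φ is true.
Detail at y (witness):
  At y: <>([]q & q) requires []q & q at some successor in {x}.
    []q & q holds at x, so <>([]q & q) is true at y.
      At x: []q is true, q is true, so []q & q is true.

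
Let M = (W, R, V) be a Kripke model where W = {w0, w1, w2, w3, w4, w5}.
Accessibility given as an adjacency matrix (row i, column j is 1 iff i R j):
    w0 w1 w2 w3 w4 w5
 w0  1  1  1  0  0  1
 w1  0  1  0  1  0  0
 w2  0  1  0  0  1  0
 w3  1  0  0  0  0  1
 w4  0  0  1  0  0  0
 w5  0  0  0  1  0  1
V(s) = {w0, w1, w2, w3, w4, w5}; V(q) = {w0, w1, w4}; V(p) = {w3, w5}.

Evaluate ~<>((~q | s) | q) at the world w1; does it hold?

At w1: <>((~q | s) | q) is true, so ~<>((~q | s) | q) is false.
  At w1: <>((~q | s) | q) requires (~q | s) | q at some successor in {w1, w3}.
    (~q | s) | q holds at w1, so <>((~q | s) | q) is true at w1.

No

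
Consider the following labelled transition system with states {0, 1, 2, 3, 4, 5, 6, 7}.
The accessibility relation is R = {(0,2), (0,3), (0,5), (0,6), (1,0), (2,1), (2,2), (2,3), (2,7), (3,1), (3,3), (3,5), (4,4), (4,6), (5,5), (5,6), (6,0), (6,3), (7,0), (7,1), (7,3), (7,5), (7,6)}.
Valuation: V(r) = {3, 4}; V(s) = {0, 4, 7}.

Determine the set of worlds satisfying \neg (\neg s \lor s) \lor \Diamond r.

0, 2, 3, 4, 6, 7

Recall that \Diamond ψ holds at a world iff ψ holds at some accessible world.
Let φ = \neg (\neg s \lor s) \lor \Diamond r. Evaluate φ at each world:
  0 (successors {2, 3, 5, 6}): φ is true.
  1 (successors {0}): φ is false.
  2 (successors {1, 2, 3, 7}): φ is true.
  3 (successors {1, 3, 5}): φ is true.
  4 (successors {4, 6}): φ is true.
  5 (successors {5, 6}): φ is false.
  6 (successors {0, 3}): φ is true.
  7 (successors {0, 1, 3, 5, 6}): φ is true.
For instance, at 2:
  At 2: \neg (\neg s \lor s) is false, \Diamond r is true, so \neg (\neg s \lor s) \lor \Diamond r is true.
    At 2: \Diamond r requires r at some successor in {1, 2, 3, 7}.
      r holds at 3, so \Diamond r is true at 2.
Satisfying worlds: {0, 2, 3, 4, 6, 7}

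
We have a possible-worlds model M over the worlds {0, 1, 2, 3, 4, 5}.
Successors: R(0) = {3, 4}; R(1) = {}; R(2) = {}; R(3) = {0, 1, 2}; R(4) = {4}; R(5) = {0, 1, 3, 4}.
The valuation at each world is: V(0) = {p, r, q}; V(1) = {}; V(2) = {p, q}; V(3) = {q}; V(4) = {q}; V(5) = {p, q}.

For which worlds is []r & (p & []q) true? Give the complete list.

Recall that []ψ holds at a world iff ψ holds at every accessible world, and <>ψ holds iff ψ holds at some accessible world.
Let φ = []r & (p & []q). Evaluate φ at each world:
  0 (successors {3, 4}): φ is false.
  1 (successors ∅): φ is false.
  2 (successors ∅): φ is true.
  3 (successors {0, 1, 2}): φ is false.
  4 (successors {4}): φ is false.
  5 (successors {0, 1, 3, 4}): φ is false.
For instance, at 5:
  At 5: []r is false, p & []q is false, so []r & (p & []q) is false.
    At 5: []r requires r at every successor {0, 1, 3, 4}.
      r fails at 1, so []r is false at 5.
    At 5: p is true, []q is false, so p & []q is false.
      At 5: []q requires q at every successor {0, 1, 3, 4}.
        q fails at 1, so []q is false at 5.
Satisfying worlds: {2}

2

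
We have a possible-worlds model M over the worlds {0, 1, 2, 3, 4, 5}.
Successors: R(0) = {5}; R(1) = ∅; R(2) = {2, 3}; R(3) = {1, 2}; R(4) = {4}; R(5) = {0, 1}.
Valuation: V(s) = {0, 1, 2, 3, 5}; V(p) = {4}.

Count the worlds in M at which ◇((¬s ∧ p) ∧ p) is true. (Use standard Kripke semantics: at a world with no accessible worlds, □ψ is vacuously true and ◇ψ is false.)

1

Let φ = ◇((¬s ∧ p) ∧ p). Evaluate φ at each world:
  0 (successors {5}): φ is false.
  1 (successors ∅): φ is false.
  2 (successors {2, 3}): φ is false.
  3 (successors {1, 2}): φ is false.
  4 (successors {4}): φ is true.
  5 (successors {0, 1}): φ is false.
For instance, at 4:
  At 4: ◇((¬s ∧ p) ∧ p) requires (¬s ∧ p) ∧ p at some successor in {4}.
    (¬s ∧ p) ∧ p holds at 4, so ◇((¬s ∧ p) ∧ p) is true at 4.
Satisfying worlds: {4}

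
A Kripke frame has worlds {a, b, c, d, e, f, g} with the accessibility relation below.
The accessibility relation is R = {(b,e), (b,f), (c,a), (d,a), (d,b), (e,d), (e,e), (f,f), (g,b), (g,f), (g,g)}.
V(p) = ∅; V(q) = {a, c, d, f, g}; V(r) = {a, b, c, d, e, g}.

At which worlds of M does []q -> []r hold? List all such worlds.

a, b, c, d, e, g

Recall that []ψ holds at a world iff ψ holds at every accessible world, and <>ψ holds iff ψ holds at some accessible world.
Let φ = []q -> []r. Evaluate φ at each world:
  a (successors ∅): φ is true.
  b (successors {e, f}): φ is true.
  c (successors {a}): φ is true.
  d (successors {a, b}): φ is true.
  e (successors {d, e}): φ is true.
  f (successors {f}): φ is false.
  g (successors {b, f, g}): φ is true.
For instance, at c:
  At c: []q is true, []r is true, so []q -> []r is true.
    At c: []q requires q at every successor {a}.
      At a: q is true.
    So []q is true at c.
    At c: []r requires r at every successor {a}.
      At a: r is true.
    So []r is true at c.
Satisfying worlds: {a, b, c, d, e, g}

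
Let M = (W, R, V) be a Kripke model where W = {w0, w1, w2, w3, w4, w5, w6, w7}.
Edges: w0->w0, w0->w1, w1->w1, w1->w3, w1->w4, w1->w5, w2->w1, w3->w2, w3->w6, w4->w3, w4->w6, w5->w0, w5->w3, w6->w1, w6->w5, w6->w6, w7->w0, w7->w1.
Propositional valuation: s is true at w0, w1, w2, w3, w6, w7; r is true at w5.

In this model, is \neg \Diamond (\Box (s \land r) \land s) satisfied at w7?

Recall that \Box ψ holds at a world iff ψ holds at every accessible world, and \Diamond ψ holds iff ψ holds at some accessible world.
At w7: \Diamond (\Box (s \land r) \land s) is false, so \neg \Diamond (\Box (s \land r) \land s) is true.
  At w7: \Diamond (\Box (s \land r) \land s) requires \Box (s \land r) \land s at some successor in {w0, w1}.
    At w0: \Box (s \land r) \land s is false.
    At w1: \Box (s \land r) \land s is false.
  So \Diamond (\Box (s \land r) \land s) is false at w7.

Yes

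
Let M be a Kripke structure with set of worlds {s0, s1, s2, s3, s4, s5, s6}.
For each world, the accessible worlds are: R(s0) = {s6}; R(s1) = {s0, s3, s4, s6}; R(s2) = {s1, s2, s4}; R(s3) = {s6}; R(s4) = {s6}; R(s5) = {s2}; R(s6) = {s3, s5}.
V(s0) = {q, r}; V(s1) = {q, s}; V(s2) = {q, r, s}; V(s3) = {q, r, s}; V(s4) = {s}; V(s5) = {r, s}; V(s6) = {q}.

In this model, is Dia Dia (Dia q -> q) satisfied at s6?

Recall that Dia ψ holds at a world iff ψ holds at some accessible world.
At s6: Dia Dia (Dia q -> q) requires Dia (Dia q -> q) at some successor in {s3, s5}.
  Dia (Dia q -> q) holds at s3, so Dia Dia (Dia q -> q) is true at s6.
    At s3: Dia (Dia q -> q) requires Dia q -> q at some successor in {s6}.
      Dia q -> q holds at s6, so Dia (Dia q -> q) is true at s3.

Yes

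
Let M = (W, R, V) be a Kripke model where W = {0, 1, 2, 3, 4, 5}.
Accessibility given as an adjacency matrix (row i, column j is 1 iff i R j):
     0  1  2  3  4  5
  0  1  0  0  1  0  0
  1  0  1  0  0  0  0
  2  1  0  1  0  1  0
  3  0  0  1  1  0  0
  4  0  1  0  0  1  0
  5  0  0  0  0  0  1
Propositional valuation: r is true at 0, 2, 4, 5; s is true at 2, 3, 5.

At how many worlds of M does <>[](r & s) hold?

1

Recall that []ψ holds at a world iff ψ holds at every accessible world, and <>ψ holds iff ψ holds at some accessible world.
Let φ = <>[](r & s). Evaluate φ at each world:
  0 (successors {0, 3}): φ is false.
  1 (successors {1}): φ is false.
  2 (successors {0, 2, 4}): φ is false.
  3 (successors {2, 3}): φ is false.
  4 (successors {1, 4}): φ is false.
  5 (successors {5}): φ is true.
For instance, at 2:
  At 2: <>[](r & s) requires [](r & s) at some successor in {0, 2, 4}.
    At 0: [](r & s) is false.
    At 2: [](r & s) is false.
    At 4: [](r & s) is false.
  So <>[](r & s) is false at 2.
Satisfying worlds: {5}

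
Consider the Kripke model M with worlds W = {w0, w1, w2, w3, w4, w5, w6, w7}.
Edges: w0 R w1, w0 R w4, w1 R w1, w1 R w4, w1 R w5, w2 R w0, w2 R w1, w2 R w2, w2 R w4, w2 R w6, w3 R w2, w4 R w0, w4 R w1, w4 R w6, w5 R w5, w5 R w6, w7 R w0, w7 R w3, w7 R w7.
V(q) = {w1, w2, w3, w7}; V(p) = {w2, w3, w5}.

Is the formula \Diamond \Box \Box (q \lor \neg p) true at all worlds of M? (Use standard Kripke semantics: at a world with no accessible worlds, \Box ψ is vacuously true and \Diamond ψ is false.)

No

Recall that \Box ψ holds at a world iff ψ holds at every accessible world, and \Diamond ψ holds iff ψ holds at some accessible world.
Let φ = \Diamond \Box \Box (q \lor \neg p). Evaluate φ at each world:
  w0 (successors {w1, w4}): φ is false.
  w1 (successors {w1, w4, w5}): φ is false.
  w2 (successors {w0, w1, w2, w4, w6}): φ is true.
  w3 (successors {w2}): φ is false.
  w4 (successors {w0, w1, w6}): φ is true.
  w5 (successors {w5, w6}): φ is true.
  w6 (successors ∅): φ is false.
  w7 (successors {w0, w3, w7}): φ is true.
Detail at w0 (counterexample):
  At w0: \Diamond \Box \Box (q \lor \neg p) requires \Box \Box (q \lor \neg p) at some successor in {w1, w4}.
    At w1: \Box \Box (q \lor \neg p) is false.
    At w4: \Box \Box (q \lor \neg p) is false.
  So \Diamond \Box \Box (q \lor \neg p) is false at w0.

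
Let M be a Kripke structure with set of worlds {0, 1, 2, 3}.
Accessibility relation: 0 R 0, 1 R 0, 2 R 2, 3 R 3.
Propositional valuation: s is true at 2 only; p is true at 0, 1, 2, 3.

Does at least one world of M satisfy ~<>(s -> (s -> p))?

No

Let φ = ~<>(s -> (s -> p)). Evaluate φ at each world:
  0 (successors {0}): φ is false.
  1 (successors {0}): φ is false.
  2 (successors {2}): φ is false.
  3 (successors {3}): φ is false.
For instance, at 0:
  At 0: <>(s -> (s -> p)) is true, so ~<>(s -> (s -> p)) is false.
    At 0: <>(s -> (s -> p)) requires s -> (s -> p) at some successor in {0}.
      s -> (s -> p) holds at 0, so <>(s -> (s -> p)) is true at 0.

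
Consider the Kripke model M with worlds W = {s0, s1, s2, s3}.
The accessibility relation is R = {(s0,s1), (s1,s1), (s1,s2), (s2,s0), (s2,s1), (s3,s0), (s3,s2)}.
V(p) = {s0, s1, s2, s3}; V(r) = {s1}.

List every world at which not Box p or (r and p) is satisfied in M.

Let φ = not Box p or (r and p). Evaluate φ at each world:
  s0 (successors {s1}): φ is false.
  s1 (successors {s1, s2}): φ is true.
  s2 (successors {s0, s1}): φ is false.
  s3 (successors {s0, s2}): φ is false.
For instance, at s1:
  At s1: not Box p is false, r and p is true, so not Box p or (r and p) is true.
    At s1: Box p is true, so not Box p is false.
      At s1: Box p requires p at every successor {s1, s2}.
        At s1: p is true.
        At s2: p is true.
      So Box p is true at s1.
Satisfying worlds: {s1}

s1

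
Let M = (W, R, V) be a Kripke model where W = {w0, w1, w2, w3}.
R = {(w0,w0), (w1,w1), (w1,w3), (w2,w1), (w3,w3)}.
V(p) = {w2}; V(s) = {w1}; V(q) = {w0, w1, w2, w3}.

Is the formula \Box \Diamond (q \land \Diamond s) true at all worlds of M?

No

Let φ = \Box \Diamond (q \land \Diamond s). Evaluate φ at each world:
  w0 (successors {w0}): φ is false.
  w1 (successors {w1, w3}): φ is false.
  w2 (successors {w1}): φ is true.
  w3 (successors {w3}): φ is false.
Detail at w0 (counterexample):
  At w0: \Box \Diamond (q \land \Diamond s) requires \Diamond (q \land \Diamond s) at every successor {w0}.
    \Diamond (q \land \Diamond s) fails at w0, so \Box \Diamond (q \land \Diamond s) is false at w0.
      At w0: \Diamond (q \land \Diamond s) requires q \land \Diamond s at some successor in {w0}.
        At w0: q \land \Diamond s is false.
      So \Diamond (q \land \Diamond s) is false at w0.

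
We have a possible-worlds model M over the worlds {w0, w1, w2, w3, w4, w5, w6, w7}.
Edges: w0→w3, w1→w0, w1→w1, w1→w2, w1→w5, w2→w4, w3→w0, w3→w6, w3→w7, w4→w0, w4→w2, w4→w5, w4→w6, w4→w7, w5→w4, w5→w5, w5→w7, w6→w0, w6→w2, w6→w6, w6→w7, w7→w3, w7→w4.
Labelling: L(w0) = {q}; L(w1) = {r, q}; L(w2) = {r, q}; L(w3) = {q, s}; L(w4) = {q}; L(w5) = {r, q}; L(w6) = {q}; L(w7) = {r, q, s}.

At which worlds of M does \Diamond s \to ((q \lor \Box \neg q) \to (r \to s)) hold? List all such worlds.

w0, w1, w2, w3, w4, w6, w7

Let φ = \Diamond s \to ((q \lor \Box \neg q) \to (r \to s)). Evaluate φ at each world:
  w0 (successors {w3}): φ is true.
  w1 (successors {w0, w1, w2, w5}): φ is true.
  w2 (successors {w4}): φ is true.
  w3 (successors {w0, w6, w7}): φ is true.
  w4 (successors {w0, w2, w5, w6, w7}): φ is true.
  w5 (successors {w4, w5, w7}): φ is false.
  w6 (successors {w0, w2, w6, w7}): φ is true.
  w7 (successors {w3, w4}): φ is true.
For instance, at w2:
  At w2: \Diamond s is false, (q \lor \Box \neg q) \to (r \to s) is false, so \Diamond s \to ((q \lor \Box \neg q) \to (r \to s)) is true.
    At w2: \Diamond s requires s at some successor in {w4}.
      At w4: s is false.
    So \Diamond s is false at w2.
    At w2: q \lor \Box \neg q is true, r \to s is false, so (q \lor \Box \neg q) \to (r \to s) is false.
      At w2: q is true, \Box \neg q is false, so q \lor \Box \neg q is true.
Satisfying worlds: {w0, w1, w2, w3, w4, w6, w7}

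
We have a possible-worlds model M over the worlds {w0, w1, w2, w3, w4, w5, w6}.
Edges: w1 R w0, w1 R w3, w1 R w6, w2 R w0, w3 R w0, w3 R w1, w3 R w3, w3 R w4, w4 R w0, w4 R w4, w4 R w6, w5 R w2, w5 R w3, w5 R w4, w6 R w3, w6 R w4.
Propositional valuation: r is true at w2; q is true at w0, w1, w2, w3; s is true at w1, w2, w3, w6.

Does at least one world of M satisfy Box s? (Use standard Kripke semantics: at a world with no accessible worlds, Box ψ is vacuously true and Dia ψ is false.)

Let φ = Box s. Evaluate φ at each world:
  w0 (successors ∅): φ is true.
  w1 (successors {w0, w3, w6}): φ is false.
  w2 (successors {w0}): φ is false.
  w3 (successors {w0, w1, w3, w4}): φ is false.
  w4 (successors {w0, w4, w6}): φ is false.
  w5 (successors {w2, w3, w4}): φ is false.
  w6 (successors {w3, w4}): φ is false.
Detail at w0 (witness):
  At w0: no accessible worlds, so Box s holds vacuously.

Yes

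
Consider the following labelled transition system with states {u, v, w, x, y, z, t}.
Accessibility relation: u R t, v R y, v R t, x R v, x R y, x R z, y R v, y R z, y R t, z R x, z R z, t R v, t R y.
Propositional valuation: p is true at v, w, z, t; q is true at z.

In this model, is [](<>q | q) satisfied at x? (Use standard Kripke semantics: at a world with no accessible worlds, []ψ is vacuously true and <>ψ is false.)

No

At x: [](<>q | q) requires <>q | q at every successor {v, y, z}.
  <>q | q fails at v, so [](<>q | q) is false at x.
    At v: <>q is false, q is false, so <>q | q is false.
      At v: <>q requires q at some successor in {y, t}.
        At y: q is false.
        At t: q is false.
      So <>q is false at v.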